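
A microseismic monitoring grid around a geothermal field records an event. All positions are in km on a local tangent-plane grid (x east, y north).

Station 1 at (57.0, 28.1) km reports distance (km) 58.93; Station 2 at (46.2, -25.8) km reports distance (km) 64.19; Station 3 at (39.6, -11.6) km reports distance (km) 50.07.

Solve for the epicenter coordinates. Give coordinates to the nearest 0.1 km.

Circle about each station: (x − 57.0)² + (y − 28.1)² = 58.93²; (x − 46.2)² + (y + 25.8)² = 64.19²; (x − 39.6)² + (y + 11.6)² = 50.07².
Subtracting the Station 1 equation from the Station 2 and Station 3 equations removes the quadratic terms:
-21.6 x − 107.8 y = -1886.14
-34.8 x − 79.4 y = -1370.15
Solving the 2×2 system: x ≈ -1.0, y ≈ 17.7 km.
Check against Station 1 (with the unrounded x, y): √((x − 57.0)²+(y − 28.1)²) = 58.94 ≈ 58.93 km. ✓

(-1.0, 17.7)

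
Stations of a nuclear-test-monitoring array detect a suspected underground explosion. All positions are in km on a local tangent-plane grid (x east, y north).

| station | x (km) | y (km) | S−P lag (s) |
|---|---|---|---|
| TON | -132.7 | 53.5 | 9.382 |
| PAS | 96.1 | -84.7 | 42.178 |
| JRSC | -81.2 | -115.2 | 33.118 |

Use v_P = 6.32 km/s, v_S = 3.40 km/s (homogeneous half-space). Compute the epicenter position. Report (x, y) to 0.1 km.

(-135.0, 122.5)

Distance from S−P lag: d = Δt · v_P v_S / (v_P − v_S) = Δt · (6.32·3.40)/(6.32−3.40) ≈ 7.3589·Δt.
So d_TON = 69.04, d_PAS = 310.38, d_JRSC = 243.71 km.
Circle about each station: (x + 132.7)² + (y − 53.5)² = 69.04²; (x − 96.1)² + (y + 84.7)² = 310.38²; (x + 81.2)² + (y + 115.2)² = 243.71².
Subtracting the TON equation from the PAS and JRSC equations removes the quadratic terms:
457.6 x − 276.4 y = -95631.46
103.0 x − 337.4 y = -55235.10
Solving the 2×2 system: x ≈ -135.0, y ≈ 122.5 km.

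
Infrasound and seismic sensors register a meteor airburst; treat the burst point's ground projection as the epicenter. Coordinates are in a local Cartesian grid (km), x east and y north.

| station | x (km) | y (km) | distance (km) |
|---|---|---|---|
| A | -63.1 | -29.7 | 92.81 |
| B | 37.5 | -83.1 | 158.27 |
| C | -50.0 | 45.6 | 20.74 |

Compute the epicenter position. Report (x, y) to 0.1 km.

-33.6 km east, 58.3 km north

Circle about each station: (x + 63.1)² + (y + 29.7)² = 92.81²; (x − 37.5)² + (y + 83.1)² = 158.27²; (x + 50.0)² + (y − 45.6)² = 20.74².
Subtracting the A equation from the B and C equations removes the quadratic terms:
201.2 x − 106.8 y = -12987.54
26.2 x + 150.6 y = 7899.21
Solving the 2×2 system: x ≈ -33.6, y ≈ 58.3 km.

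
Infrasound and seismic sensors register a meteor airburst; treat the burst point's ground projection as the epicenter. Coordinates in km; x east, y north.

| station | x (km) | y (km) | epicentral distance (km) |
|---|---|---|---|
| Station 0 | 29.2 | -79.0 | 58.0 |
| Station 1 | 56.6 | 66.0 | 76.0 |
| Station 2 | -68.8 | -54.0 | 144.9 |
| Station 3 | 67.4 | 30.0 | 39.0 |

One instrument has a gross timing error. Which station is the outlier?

Station 0

Solve using three stations at a time. Using Station 1, Station 2, Station 3 (subtract circle equations pairwise → linear system) gives (x, y) ≈ (69.0, -9.0).
Distances from that point to each station vs reported:
  Station 0: calculated 80.5 vs reported 58.0 → residual 22.5 km
  Station 1: calculated 76.0 vs reported 76.0 → residual 0.0 km
  Station 2: calculated 144.9 vs reported 144.9 → residual 0.0 km
  Station 3: calculated 39.0 vs reported 39.0 → residual 0.0 km
Station 1, Station 2, Station 3 are mutually consistent (residuals ≈ 0); Station 0 is off by 22.5 km.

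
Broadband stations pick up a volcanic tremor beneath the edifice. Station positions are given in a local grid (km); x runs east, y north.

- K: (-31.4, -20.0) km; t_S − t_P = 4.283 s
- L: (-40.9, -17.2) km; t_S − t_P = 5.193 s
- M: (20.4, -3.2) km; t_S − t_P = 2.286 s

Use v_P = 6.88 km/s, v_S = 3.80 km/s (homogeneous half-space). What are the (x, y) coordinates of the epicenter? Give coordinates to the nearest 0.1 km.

Distance from S−P lag: d = Δt · v_P v_S / (v_P − v_S) = Δt · (6.88·3.80)/(6.88−3.80) ≈ 8.4883·Δt.
So d_K = 36.36, d_L = 44.08, d_M = 19.40 km.
Circle about each station: (x + 31.4)² + (y + 20.0)² = 36.36²; (x + 40.9)² + (y + 17.2)² = 44.08²; (x − 20.4)² + (y + 3.2)² = 19.40².
Subtracting the K equation from the L and M equations removes the quadratic terms:
-19.0 x + 5.6 y = -38.31
103.6 x + 33.6 y = -13.87
Solving the 2×2 system: x ≈ 1.0, y ≈ -3.5 km.

(1.0, -3.5)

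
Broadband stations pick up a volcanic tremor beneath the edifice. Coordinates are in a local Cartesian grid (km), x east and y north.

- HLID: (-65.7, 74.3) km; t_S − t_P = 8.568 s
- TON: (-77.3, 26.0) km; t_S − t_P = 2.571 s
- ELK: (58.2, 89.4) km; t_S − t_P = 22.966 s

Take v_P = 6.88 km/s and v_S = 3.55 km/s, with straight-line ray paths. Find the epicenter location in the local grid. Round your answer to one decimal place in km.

Distance from S−P lag: d = Δt · v_P v_S / (v_P − v_S) = Δt · (6.88·3.55)/(6.88−3.55) ≈ 7.3345·Δt.
So d_HLID = 62.84, d_TON = 18.86, d_ELK = 168.44 km.
Circle about each station: (x + 65.7)² + (y − 74.3)² = 62.84²; (x + 77.3)² + (y − 26.0)² = 18.86²; (x − 58.2)² + (y − 89.4)² = 168.44².
Subtracting pairs of circle equations eliminates x²+y² and gives linear equations (the radical axes):
-23.2 x − 96.6 y = 407.48
247.8 x + 30.2 y = -22880.55
Solving the 2×2 system: x ≈ -94.6, y ≈ 18.5 km.
Check against HLID (with the unrounded x, y): √((x + 65.7)²+(y − 74.3)²) = 62.84 ≈ 62.84 km. ✓

(-94.6, 18.5)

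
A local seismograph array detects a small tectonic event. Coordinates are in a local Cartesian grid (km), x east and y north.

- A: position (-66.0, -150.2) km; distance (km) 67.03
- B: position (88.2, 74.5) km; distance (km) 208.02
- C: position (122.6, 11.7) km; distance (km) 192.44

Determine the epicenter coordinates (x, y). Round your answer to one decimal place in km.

x ≈ -42.3 km, y ≈ -87.5 km

Circle about each station: (x + 66.0)² + (y + 150.2)² = 67.03²; (x − 88.2)² + (y − 74.5)² = 208.02²; (x − 122.6)² + (y − 11.7)² = 192.44².
Subtracting the A equation from the B and C equations removes the quadratic terms:
308.4 x + 449.4 y = -52365.85
377.2 x + 323.8 y = -44288.52
Solving the 2×2 system: x ≈ -42.3, y ≈ -87.5 km.
Check against A (with the unrounded x, y): √((x + 66.0)²+(y + 150.2)²) = 67.04 ≈ 67.03 km. ✓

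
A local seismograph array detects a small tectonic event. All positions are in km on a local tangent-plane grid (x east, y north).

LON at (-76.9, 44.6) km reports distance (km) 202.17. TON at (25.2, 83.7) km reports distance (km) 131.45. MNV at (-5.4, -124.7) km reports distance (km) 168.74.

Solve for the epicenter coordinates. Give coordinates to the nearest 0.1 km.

Circle about each station: (x + 76.9)² + (y − 44.6)² = 202.17²; (x − 25.2)² + (y − 83.7)² = 131.45²; (x + 5.4)² + (y + 124.7)² = 168.74².
Subtracting the LON equation from the TON and MNV equations removes the quadratic terms:
204.2 x + 78.2 y = 23331.57
143.0 x − 338.6 y = 20076.00
Solving the 2×2 system: x ≈ 117.9, y ≈ -9.5 km.

(117.9, -9.5)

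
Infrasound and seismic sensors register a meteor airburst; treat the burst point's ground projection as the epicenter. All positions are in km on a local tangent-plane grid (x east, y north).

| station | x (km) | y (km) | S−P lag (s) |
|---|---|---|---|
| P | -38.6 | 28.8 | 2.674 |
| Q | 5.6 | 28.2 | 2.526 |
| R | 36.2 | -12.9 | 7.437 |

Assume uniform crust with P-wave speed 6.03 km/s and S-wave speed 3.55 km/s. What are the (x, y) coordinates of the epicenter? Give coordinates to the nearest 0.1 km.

Distance from S−P lag: d = Δt · v_P v_S / (v_P − v_S) = Δt · (6.03·3.55)/(6.03−3.55) ≈ 8.6317·Δt.
So d_P = 23.08, d_Q = 21.80, d_R = 64.19 km.
Circle about each station: (x + 38.6)² + (y − 28.8)² = 23.08²; (x − 5.6)² + (y − 28.2)² = 21.80²; (x − 36.2)² + (y + 12.9)² = 64.19².
Subtracting the P equation from the Q and R equations removes the quadratic terms:
88.4 x − 1.2 y = -1435.35
149.6 x − 83.4 y = -4430.22
Solving the 2×2 system: x ≈ -15.9, y ≈ 24.6 km.

(-15.9, 24.6)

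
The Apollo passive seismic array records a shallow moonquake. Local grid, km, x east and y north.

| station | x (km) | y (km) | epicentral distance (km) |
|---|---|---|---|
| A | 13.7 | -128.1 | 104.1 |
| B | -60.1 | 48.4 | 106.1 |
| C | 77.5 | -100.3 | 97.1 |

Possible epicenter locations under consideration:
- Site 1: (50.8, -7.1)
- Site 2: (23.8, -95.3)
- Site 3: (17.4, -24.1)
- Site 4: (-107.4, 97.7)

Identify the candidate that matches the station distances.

Site 3

For each candidate, compare |candidate − station| to the reported distance:
Site 1: residuals A 22.5, B 17.9, C 0.2 → max 22.5 km
Site 2: residuals A 69.8, B 60.3, C 43.2 → max 69.8 km
Site 3: residuals A 0.0, B 0.0, C 0.1 → max 0.1 km
Site 4: residuals A 152.1, B 37.8, C 173.8 → max 173.8 km
Only Site 3 has all residuals ≈ 0.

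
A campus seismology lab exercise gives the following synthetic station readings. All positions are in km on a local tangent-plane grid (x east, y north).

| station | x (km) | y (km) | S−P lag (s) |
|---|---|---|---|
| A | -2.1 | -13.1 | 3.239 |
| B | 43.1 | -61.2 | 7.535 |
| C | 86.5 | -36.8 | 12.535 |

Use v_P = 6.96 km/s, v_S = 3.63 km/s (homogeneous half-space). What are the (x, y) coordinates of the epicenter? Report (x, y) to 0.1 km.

x ≈ -8.6 km, y ≈ -36.8 km

Distance from S−P lag: d = Δt · v_P v_S / (v_P − v_S) = Δt · (6.96·3.63)/(6.96−3.63) ≈ 7.5870·Δt.
So d_A = 24.57, d_B = 57.17, d_C = 95.10 km.
Circle about each station: (x + 2.1)² + (y + 13.1)² = 24.57²; (x − 43.1)² + (y + 61.2)² = 57.17²; (x − 86.5)² + (y + 36.8)² = 95.10².
Subtracting pairs of circle equations eliminates x²+y² and gives linear equations (the radical axes):
90.4 x − 96.2 y = 2762.31
177.2 x − 47.4 y = 220.14
Solving the 2×2 system: x ≈ -8.6, y ≈ -36.8 km.
Check against A (with the unrounded x, y): √((x + 2.1)²+(y + 13.1)²) = 24.57 ≈ 24.57 km. ✓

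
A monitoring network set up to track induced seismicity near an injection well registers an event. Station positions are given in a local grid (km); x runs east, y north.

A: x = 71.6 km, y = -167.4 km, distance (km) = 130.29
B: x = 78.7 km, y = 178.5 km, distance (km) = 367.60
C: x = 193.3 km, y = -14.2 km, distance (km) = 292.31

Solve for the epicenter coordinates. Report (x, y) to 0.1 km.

Circle about each station: (x − 71.6)² + (y + 167.4)² = 130.29²; (x − 78.7)² + (y − 178.5)² = 367.60²; (x − 193.3)² + (y + 14.2)² = 292.31².
Subtracting the A equation from the B and C equations removes the quadratic terms:
14.2 x + 691.8 y = -113247.66
243.4 x + 306.4 y = -64052.44
Solving the 2×2 system: x ≈ -58.6, y ≈ -162.5 km.

-58.6 km east, -162.5 km north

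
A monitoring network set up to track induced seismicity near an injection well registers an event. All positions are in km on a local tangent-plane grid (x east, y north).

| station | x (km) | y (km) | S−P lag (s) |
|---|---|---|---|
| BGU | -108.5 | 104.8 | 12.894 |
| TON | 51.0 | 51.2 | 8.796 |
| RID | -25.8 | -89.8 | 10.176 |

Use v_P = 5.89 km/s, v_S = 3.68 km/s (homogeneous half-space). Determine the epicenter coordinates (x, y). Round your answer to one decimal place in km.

Distance from S−P lag: d = Δt · v_P v_S / (v_P − v_S) = Δt · (5.89·3.68)/(5.89−3.68) ≈ 9.8078·Δt.
So d_BGU = 126.46, d_TON = 86.27, d_RID = 99.80 km.
Circle about each station: (x + 108.5)² + (y − 104.8)² = 126.46²; (x − 51.0)² + (y − 51.2)² = 86.27²; (x + 25.8)² + (y + 89.8)² = 99.80².
Subtracting the BGU equation from the TON and RID equations removes the quadratic terms:
319.0 x − 107.2 y = -8983.23
165.4 x − 389.2 y = -7993.52
Solving the 2×2 system: x ≈ -24.8, y ≈ 10.0 km.

(-24.8, 10.0)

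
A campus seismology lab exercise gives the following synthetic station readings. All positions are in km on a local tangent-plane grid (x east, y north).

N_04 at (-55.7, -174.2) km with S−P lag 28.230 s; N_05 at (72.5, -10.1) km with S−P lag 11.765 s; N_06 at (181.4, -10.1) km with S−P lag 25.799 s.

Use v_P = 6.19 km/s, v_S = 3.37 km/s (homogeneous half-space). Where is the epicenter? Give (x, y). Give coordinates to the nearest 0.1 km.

Distance from S−P lag: d = Δt · v_P v_S / (v_P − v_S) = Δt · (6.19·3.37)/(6.19−3.37) ≈ 7.3973·Δt.
So d_N_04 = 208.82, d_N_05 = 87.03, d_N_06 = 190.84 km.
Circle about each station: (x + 55.7)² + (y + 174.2)² = 208.82²; (x − 72.5)² + (y + 10.1)² = 87.03²; (x − 181.4)² + (y + 10.1)² = 190.84².
Subtracting pairs of circle equations eliminates x²+y² and gives linear equations (the radical axes):
256.4 x + 328.2 y = 7941.70
474.2 x + 328.2 y = 6745.73
Solving the 2×2 system: x ≈ -5.5, y ≈ 28.5 km.
Check against N_04 (with the unrounded x, y): √((x + 55.7)²+(y + 174.2)²) = 208.81 ≈ 208.82 km. ✓

x ≈ -5.5 km, y ≈ 28.5 km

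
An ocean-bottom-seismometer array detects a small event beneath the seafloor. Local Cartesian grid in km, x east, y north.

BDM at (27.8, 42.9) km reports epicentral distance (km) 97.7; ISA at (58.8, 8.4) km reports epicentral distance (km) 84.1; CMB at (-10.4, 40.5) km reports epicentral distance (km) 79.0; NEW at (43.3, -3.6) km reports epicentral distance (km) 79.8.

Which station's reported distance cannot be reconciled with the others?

ISA

Solve using three stations at a time. Using BDM, CMB, NEW (subtract circle equations pairwise → linear system) gives (x, y) ≈ (-29.7, -36.2).
Distances from that point to each station vs reported:
  BDM: calculated 97.8 vs reported 97.7 → residual 0.1 km
  ISA: calculated 99.1 vs reported 84.1 → residual 15.0 km
  CMB: calculated 79.1 vs reported 79.0 → residual 0.1 km
  NEW: calculated 79.9 vs reported 79.8 → residual 0.1 km
BDM, CMB, NEW are mutually consistent (residuals ≈ 0); ISA is off by 15.0 km.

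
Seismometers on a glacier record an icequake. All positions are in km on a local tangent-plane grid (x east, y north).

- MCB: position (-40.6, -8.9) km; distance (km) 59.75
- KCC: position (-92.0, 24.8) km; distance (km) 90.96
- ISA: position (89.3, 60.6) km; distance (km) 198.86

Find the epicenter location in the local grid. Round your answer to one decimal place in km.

-66.8 km east, -62.6 km north

Circle about each station: (x + 40.6)² + (y + 8.9)² = 59.75²; (x + 92.0)² + (y − 24.8)² = 90.96²; (x − 89.3)² + (y − 60.6)² = 198.86².
Subtracting the MCB equation from the KCC and ISA equations removes the quadratic terms:
-102.8 x + 67.4 y = 2647.81
259.8 x + 139.0 y = -26055.96
Solving the 2×2 system: x ≈ -66.8, y ≈ -62.6 km.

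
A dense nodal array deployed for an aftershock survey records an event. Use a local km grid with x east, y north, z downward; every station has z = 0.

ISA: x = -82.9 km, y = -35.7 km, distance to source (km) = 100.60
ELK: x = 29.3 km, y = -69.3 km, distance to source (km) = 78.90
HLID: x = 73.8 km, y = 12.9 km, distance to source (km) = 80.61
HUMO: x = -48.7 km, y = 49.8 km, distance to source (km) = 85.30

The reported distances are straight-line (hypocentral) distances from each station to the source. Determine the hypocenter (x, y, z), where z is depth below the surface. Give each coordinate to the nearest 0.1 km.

Each station gives a sphere (x−x_i)² + (y−y_i)² + z² = d_i² (stations at z=0).
Subtracting the ISA sphere from ELK and HLID: z² cancels, leaving linear equations in x and y:
224.4 x − 67.2 y = 1409.23
313.4 x + 97.2 y = 1088.34
Solving: x ≈ 4.901, y ≈ -4.605 km (keep extra digits for the depth step; rounded: 4.9, -4.6).
Then from the ISA sphere: z² = 100.60² − (x + 82.9)² − (y + 35.7)² with x = 4.901, y = -4.605, so z ≈ 38.006 ≈ 38.0 km.
Check against HUMO (with the unrounded solution): distance 85.31 ≈ 85.30 km. ✓

(4.9, -4.6, 38.0)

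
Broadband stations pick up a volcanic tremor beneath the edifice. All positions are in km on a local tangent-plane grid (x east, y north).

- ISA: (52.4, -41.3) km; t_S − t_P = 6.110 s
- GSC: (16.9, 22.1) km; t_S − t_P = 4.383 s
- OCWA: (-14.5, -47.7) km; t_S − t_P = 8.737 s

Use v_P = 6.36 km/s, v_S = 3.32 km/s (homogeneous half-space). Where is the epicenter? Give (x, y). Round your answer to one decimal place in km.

x ≈ 29.3 km, y ≈ -5.7 km

Distance from S−P lag: d = Δt · v_P v_S / (v_P − v_S) = Δt · (6.36·3.32)/(6.36−3.32) ≈ 6.9458·Δt.
So d_ISA = 42.44, d_GSC = 30.44, d_OCWA = 60.69 km.
Circle about each station: (x − 52.4)² + (y + 41.3)² = 42.44²; (x − 16.9)² + (y − 22.1)² = 30.44²; (x + 14.5)² + (y + 47.7)² = 60.69².
Subtracting pairs of circle equations eliminates x²+y² and gives linear equations (the radical axes):
-71.0 x + 126.8 y = -2802.87
-133.8 x − 12.8 y = -3848.03
Solving the 2×2 system: x ≈ 29.3, y ≈ -5.7 km.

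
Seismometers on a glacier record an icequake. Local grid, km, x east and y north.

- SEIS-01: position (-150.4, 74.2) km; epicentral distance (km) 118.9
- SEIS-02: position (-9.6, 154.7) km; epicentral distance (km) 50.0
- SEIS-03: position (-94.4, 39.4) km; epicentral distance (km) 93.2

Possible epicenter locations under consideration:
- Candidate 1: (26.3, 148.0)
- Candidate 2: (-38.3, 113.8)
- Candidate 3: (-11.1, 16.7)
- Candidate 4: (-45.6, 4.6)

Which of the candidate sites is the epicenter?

For each candidate, compare |candidate − station| to the reported distance:
Candidate 1: residuals SEIS-01 72.6, SEIS-02 13.5, SEIS-03 69.2 → max 72.6 km
Candidate 2: residuals SEIS-01 0.0, SEIS-02 0.0, SEIS-03 0.0 → max 0.0 km
Candidate 3: residuals SEIS-01 31.8, SEIS-02 88.0, SEIS-03 6.9 → max 88.0 km
Candidate 4: residuals SEIS-01 6.9, SEIS-02 104.4, SEIS-03 33.3 → max 104.4 km
Only Candidate 2 has all residuals ≈ 0.

Candidate 2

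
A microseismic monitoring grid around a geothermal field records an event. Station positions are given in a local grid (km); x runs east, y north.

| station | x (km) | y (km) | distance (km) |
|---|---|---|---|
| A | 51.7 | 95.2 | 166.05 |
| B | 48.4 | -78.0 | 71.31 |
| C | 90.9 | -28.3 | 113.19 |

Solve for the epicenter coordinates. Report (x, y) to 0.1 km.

(-19.1, -55.0)

Circle about each station: (x − 51.7)² + (y − 95.2)² = 166.05²; (x − 48.4)² + (y + 78.0)² = 71.31²; (x − 90.9)² + (y + 28.3)² = 113.19².
Subtracting pairs of circle equations eliminates x²+y² and gives linear equations (the radical axes):
-6.6 x − 346.4 y = 19178.12
78.4 x − 247.0 y = 12088.40
Solving the 2×2 system: x ≈ -19.1, y ≈ -55.0 km.
Check against A (with the unrounded x, y): √((x − 51.7)²+(y − 95.2)²) = 166.05 ≈ 166.05 km. ✓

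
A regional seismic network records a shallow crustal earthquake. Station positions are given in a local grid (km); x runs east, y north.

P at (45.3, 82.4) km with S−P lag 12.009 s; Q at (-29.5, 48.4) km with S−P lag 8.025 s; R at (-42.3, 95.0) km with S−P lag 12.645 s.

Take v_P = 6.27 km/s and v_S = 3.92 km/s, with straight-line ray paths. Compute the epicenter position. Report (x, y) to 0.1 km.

Distance from S−P lag: d = Δt · v_P v_S / (v_P − v_S) = Δt · (6.27·3.92)/(6.27−3.92) ≈ 10.4589·Δt.
So d_P = 125.60, d_Q = 83.93, d_R = 132.25 km.
Circle about each station: (x − 45.3)² + (y − 82.4)² = 125.60²; (x + 29.5)² + (y − 48.4)² = 83.93²; (x + 42.3)² + (y − 95.0)² = 132.25².
Subtracting the P equation from the Q and R equations removes the quadratic terms:
-149.6 x − 68.0 y = 3102.08
-175.2 x + 25.2 y = 257.74
Solving the 2×2 system: x ≈ -6.1, y ≈ -32.2 km.

(-6.1, -32.2)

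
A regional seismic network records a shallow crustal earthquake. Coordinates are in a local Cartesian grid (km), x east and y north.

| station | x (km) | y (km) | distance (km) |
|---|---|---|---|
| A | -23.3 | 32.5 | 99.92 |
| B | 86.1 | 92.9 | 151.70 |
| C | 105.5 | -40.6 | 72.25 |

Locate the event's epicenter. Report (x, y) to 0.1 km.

Circle about each station: (x + 23.3)² + (y − 32.5)² = 99.92²; (x − 86.1)² + (y − 92.9)² = 151.70²; (x − 105.5)² + (y + 40.6)² = 72.25².
Subtracting the A equation from the B and C equations removes the quadratic terms:
218.8 x + 120.8 y = 1415.60
257.6 x − 146.2 y = 15943.41
Solving the 2×2 system: x ≈ 33.8, y ≈ -49.5 km.

33.8 km east, -49.5 km north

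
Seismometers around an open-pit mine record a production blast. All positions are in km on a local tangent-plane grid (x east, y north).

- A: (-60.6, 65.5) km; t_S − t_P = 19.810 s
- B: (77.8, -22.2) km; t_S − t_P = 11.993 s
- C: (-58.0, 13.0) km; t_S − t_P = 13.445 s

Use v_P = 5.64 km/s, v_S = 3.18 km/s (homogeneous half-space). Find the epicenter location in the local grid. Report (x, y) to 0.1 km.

Distance from S−P lag: d = Δt · v_P v_S / (v_P − v_S) = Δt · (5.64·3.18)/(5.64−3.18) ≈ 7.2907·Δt.
So d_A = 144.43, d_B = 87.44, d_C = 98.02 km.
Circle about each station: (x + 60.6)² + (y − 65.5)² = 144.43²; (x − 77.8)² + (y + 22.2)² = 87.44²; (x + 58.0)² + (y − 13.0)² = 98.02².
Subtracting pairs of circle equations eliminates x²+y² and gives linear equations (the radical axes):
276.8 x − 175.4 y = 11797.34
5.2 x − 105.0 y = 6822.49
Solving the 2×2 system: x ≈ 1.5, y ≈ -64.9 km.

1.5 km east, -64.9 km north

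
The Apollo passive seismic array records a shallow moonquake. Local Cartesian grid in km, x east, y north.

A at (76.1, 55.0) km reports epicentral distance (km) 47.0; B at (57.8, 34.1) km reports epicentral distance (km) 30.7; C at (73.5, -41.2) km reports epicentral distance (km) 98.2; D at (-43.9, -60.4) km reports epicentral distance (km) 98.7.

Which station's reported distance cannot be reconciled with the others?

D

Solve using three stations at a time. Using A, B, C (subtract circle equations pairwise → linear system) gives (x, y) ≈ (29.8, 46.8).
Distances from that point to each station vs reported:
  A: calculated 47.0 vs reported 47.0 → residual 0.0 km
  B: calculated 30.7 vs reported 30.7 → residual 0.0 km
  C: calculated 98.2 vs reported 98.2 → residual 0.0 km
  D: calculated 130.1 vs reported 98.7 → residual 31.4 km
A, B, C are mutually consistent (residuals ≈ 0); D is off by 31.4 km.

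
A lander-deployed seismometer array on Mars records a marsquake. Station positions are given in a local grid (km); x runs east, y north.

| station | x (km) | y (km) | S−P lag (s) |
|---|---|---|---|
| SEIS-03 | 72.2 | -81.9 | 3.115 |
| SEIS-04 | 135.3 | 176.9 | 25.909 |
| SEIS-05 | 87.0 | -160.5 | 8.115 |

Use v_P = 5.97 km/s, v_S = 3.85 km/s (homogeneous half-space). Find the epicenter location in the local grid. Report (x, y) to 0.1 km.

(38.8, -86.9)

Distance from S−P lag: d = Δt · v_P v_S / (v_P − v_S) = Δt · (5.97·3.85)/(5.97−3.85) ≈ 10.8417·Δt.
So d_SEIS-03 = 33.77, d_SEIS-04 = 280.90, d_SEIS-05 = 87.98 km.
Circle about each station: (x − 72.2)² + (y + 81.9)² = 33.77²; (x − 135.3)² + (y − 176.9)² = 280.90²; (x − 87.0)² + (y + 160.5)² = 87.98².
Subtracting pairs of circle equations eliminates x²+y² and gives linear equations (the radical axes):
126.2 x + 517.6 y = -40085.15
29.6 x − 157.2 y = 14808.73
Solving the 2×2 system: x ≈ 38.8, y ≈ -86.9 km.
Check against SEIS-03 (with the unrounded x, y): √((x − 72.2)²+(y + 81.9)²) = 33.79 ≈ 33.77 km. ✓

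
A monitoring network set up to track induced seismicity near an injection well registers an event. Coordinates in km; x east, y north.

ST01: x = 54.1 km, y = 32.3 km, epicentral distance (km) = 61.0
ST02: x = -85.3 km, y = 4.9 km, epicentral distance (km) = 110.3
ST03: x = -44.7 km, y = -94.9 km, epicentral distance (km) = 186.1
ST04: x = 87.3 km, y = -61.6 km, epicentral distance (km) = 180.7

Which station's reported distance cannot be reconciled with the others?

Solve using three stations at a time. Using ST02, ST03, ST04 (subtract circle equations pairwise → linear system) gives (x, y) ≈ (-13.3, 88.6).
Distances from that point to each station vs reported:
  ST01: calculated 87.8 vs reported 61.0 → residual 26.8 km
  ST02: calculated 110.4 vs reported 110.3 → residual 0.1 km
  ST03: calculated 186.2 vs reported 186.1 → residual 0.1 km
  ST04: calculated 180.8 vs reported 180.7 → residual 0.1 km
ST02, ST03, ST04 are mutually consistent (residuals ≈ 0); ST01 is off by 26.8 km.

ST01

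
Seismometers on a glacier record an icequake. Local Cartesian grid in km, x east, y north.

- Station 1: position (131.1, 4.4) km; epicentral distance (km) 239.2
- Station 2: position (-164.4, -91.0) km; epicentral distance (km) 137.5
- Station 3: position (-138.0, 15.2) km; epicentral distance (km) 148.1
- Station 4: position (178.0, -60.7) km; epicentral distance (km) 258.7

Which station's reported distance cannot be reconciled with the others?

Solve using three stations at a time. Using Station 1, Station 3, Station 4 (subtract circle equations pairwise → linear system) gives (x, y) ≈ (-74.2, -118.3).
Distances from that point to each station vs reported:
  Station 1: calculated 239.2 vs reported 239.2 → residual 0.0 km
  Station 2: calculated 94.3 vs reported 137.5 → residual 43.2 km
  Station 3: calculated 148.0 vs reported 148.1 → residual 0.1 km
  Station 4: calculated 258.7 vs reported 258.7 → residual 0.0 km
Station 1, Station 3, Station 4 are mutually consistent (residuals ≈ 0); Station 2 is off by 43.2 km.

Station 2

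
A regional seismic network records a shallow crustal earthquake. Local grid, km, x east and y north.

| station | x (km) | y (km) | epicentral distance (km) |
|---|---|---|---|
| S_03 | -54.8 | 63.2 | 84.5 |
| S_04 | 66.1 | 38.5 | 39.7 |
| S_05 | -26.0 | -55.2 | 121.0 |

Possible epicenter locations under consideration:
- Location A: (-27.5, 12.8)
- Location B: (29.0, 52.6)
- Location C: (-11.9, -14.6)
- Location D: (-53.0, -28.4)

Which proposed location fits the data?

For each candidate, compare |candidate − station| to the reported distance:
Location A: residuals S_03 27.2, S_04 57.4, S_05 53.0 → max 57.4 km
Location B: residuals S_03 0.0, S_04 0.0, S_05 0.0 → max 0.0 km
Location C: residuals S_03 4.3, S_04 54.7, S_05 78.0 → max 78.0 km
Location D: residuals S_03 7.1, S_04 96.9, S_05 83.0 → max 96.9 km
Only Location B has all residuals ≈ 0.

Location B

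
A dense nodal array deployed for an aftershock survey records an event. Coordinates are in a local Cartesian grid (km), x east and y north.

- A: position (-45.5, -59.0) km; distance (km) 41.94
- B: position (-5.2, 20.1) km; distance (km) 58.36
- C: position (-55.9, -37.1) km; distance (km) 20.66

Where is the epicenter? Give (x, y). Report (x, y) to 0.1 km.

Circle about each station: (x + 45.5)² + (y + 59.0)² = 41.94²; (x + 5.2)² + (y − 20.1)² = 58.36²; (x + 55.9)² + (y + 37.1)² = 20.66².
Subtracting the A equation from the B and C equations removes the quadratic terms:
80.6 x + 158.2 y = -6767.13
-20.8 x + 43.8 y = 282.10
Solving the 2×2 system: x ≈ -50.0, y ≈ -17.3 km.

-50.0 km east, -17.3 km north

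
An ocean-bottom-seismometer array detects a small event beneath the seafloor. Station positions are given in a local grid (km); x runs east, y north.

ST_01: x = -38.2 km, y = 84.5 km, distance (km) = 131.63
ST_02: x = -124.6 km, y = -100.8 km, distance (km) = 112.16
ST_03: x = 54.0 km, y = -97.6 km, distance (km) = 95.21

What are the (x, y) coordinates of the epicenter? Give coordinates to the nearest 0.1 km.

Circle about each station: (x + 38.2)² + (y − 84.5)² = 131.63²; (x + 124.6)² + (y + 100.8)² = 112.16²; (x − 54.0)² + (y + 97.6)² = 95.21².
Subtracting pairs of circle equations eliminates x²+y² and gives linear equations (the radical axes):
-172.8 x − 370.6 y = 21832.90
184.4 x − 364.2 y = 12103.78
Solving the 2×2 system: x ≈ -26.4, y ≈ -46.6 km.

x ≈ -26.4 km, y ≈ -46.6 km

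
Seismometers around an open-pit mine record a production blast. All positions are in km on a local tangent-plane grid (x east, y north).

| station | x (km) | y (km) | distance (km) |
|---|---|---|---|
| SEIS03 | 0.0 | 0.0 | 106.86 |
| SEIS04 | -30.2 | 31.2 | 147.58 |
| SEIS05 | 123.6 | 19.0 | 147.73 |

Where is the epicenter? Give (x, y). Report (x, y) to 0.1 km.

Circle about each station: x² + y² = 106.86²; (x + 30.2)² + (y − 31.2)² = 147.58²; (x − 123.6)² + (y − 19.0)² = 147.73².
Subtracting the SEIS03 equation from the SEIS04 and SEIS05 equations removes the quadratic terms:
-60.4 x + 62.4 y = -8475.32
247.2 x + 38.0 y = 5232.87
Solving the 2×2 system: x ≈ 36.6, y ≈ -100.4 km.

x ≈ 36.6 km, y ≈ -100.4 km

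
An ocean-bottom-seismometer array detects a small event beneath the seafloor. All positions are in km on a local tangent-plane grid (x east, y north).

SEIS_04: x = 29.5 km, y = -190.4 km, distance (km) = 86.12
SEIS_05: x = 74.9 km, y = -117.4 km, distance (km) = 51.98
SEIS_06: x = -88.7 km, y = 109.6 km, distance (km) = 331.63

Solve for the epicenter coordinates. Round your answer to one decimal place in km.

Circle about each station: (x − 29.5)² + (y + 190.4)² = 86.12²; (x − 74.9)² + (y + 117.4)² = 51.98²; (x + 88.7)² + (y − 109.6)² = 331.63².
Subtracting pairs of circle equations eliminates x²+y² and gives linear equations (the radical axes):
90.8 x + 146.0 y = -13014.91
-236.4 x + 600.0 y = -119804.36
Solving the 2×2 system: x ≈ 108.8, y ≈ -156.8 km.

x ≈ 108.8 km, y ≈ -156.8 km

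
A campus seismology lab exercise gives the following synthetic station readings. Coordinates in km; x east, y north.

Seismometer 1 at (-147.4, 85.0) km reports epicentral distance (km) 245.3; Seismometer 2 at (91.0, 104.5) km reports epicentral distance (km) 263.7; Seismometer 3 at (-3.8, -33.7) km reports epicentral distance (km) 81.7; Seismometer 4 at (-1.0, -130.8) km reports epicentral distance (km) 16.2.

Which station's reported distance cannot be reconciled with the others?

Solve using three stations at a time. Using Seismometer 1, Seismometer 3, Seismometer 4 (subtract circle equations pairwise → linear system) gives (x, y) ≈ (-5.9, -115.4).
Distances from that point to each station vs reported:
  Seismometer 1: calculated 245.3 vs reported 245.3 → residual 0.0 km
  Seismometer 2: calculated 240.3 vs reported 263.7 → residual 23.4 km
  Seismometer 3: calculated 81.7 vs reported 81.7 → residual 0.0 km
  Seismometer 4: calculated 16.2 vs reported 16.2 → residual 0.0 km
Seismometer 1, Seismometer 3, Seismometer 4 are mutually consistent (residuals ≈ 0); Seismometer 2 is off by 23.4 km.

Seismometer 2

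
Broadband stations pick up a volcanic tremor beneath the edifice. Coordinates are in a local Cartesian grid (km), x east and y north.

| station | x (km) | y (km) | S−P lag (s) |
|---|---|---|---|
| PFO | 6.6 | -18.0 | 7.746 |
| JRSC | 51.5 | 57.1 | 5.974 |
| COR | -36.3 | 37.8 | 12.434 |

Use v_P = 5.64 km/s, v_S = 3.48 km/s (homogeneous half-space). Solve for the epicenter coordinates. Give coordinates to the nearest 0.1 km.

Distance from S−P lag: d = Δt · v_P v_S / (v_P − v_S) = Δt · (5.64·3.48)/(5.64−3.48) ≈ 9.0867·Δt.
So d_PFO = 70.39, d_JRSC = 54.28, d_COR = 112.98 km.
Circle about each station: (x − 6.6)² + (y + 18.0)² = 70.39²; (x − 51.5)² + (y − 57.1)² = 54.28²; (x + 36.3)² + (y − 37.8)² = 112.98².
Subtracting pairs of circle equations eliminates x²+y² and gives linear equations (the radical axes):
89.8 x + 150.2 y = 7553.53
-85.8 x + 111.6 y = -5430.76
Solving the 2×2 system: x ≈ 72.4, y ≈ 7.0 km.

x ≈ 72.4 km, y ≈ 7.0 km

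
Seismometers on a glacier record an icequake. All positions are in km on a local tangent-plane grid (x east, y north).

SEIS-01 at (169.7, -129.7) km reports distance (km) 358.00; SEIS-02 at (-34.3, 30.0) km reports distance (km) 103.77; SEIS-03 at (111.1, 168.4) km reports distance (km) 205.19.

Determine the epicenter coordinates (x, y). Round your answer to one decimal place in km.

Circle about each station: (x − 169.7)² + (y + 129.7)² = 358.00²; (x + 34.3)² + (y − 30.0)² = 103.77²; (x − 111.1)² + (y − 168.4)² = 205.19².
Subtracting pairs of circle equations eliminates x²+y² and gives linear equations (the radical axes):
-408.0 x + 319.4 y = 73852.10
-117.2 x + 596.2 y = 81142.65
Solving the 2×2 system: x ≈ -88.0, y ≈ 118.8 km.
Check against SEIS-01 (with the unrounded x, y): √((x − 169.7)²+(y + 129.7)²) = 358.00 ≈ 358.00 km. ✓

(-88.0, 118.8)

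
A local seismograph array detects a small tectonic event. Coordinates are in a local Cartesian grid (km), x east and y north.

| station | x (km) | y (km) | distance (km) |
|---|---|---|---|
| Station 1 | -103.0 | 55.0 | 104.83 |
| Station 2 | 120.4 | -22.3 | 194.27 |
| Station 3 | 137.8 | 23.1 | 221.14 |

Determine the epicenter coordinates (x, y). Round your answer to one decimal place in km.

Circle about each station: (x + 103.0)² + (y − 55.0)² = 104.83²; (x − 120.4)² + (y + 22.3)² = 194.27²; (x − 137.8)² + (y − 23.1)² = 221.14².
Subtracting the Station 1 equation from the Station 2 and Station 3 equations removes the quadratic terms:
446.8 x − 154.6 y = -25392.05
481.6 x − 63.8 y = -32025.12
Solving the 2×2 system: x ≈ -72.5, y ≈ -45.3 km.
Check against Station 1 (with the unrounded x, y): √((x + 103.0)²+(y − 55.0)²) = 104.81 ≈ 104.83 km. ✓

x ≈ -72.5 km, y ≈ -45.3 km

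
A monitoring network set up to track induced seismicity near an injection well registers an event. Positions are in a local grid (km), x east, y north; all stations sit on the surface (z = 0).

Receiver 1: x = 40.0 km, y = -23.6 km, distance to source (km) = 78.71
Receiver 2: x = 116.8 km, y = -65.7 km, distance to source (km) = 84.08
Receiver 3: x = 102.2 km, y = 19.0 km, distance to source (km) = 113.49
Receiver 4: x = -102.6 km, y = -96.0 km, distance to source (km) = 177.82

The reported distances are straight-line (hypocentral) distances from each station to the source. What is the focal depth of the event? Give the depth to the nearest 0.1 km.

Each station gives a sphere (x−x_i)² + (y−y_i)² + z² = d_i² (stations at z=0).
Subtracting the Receiver 1 sphere from Receiver 2 and Receiver 3: z² cancels, leaving linear equations in x and y:
153.6 x − 84.2 y = 14927.59
124.4 x + 85.2 y = 1964.16
Solving: x ≈ 60.999, y ≈ -66.011 km (keep extra digits for the depth step; rounded: 61.0, -66.0).
Then from the Receiver 1 sphere: z² = 78.71² − (x − 40.0)² − (y + 23.6)² with x = 60.999, y = -66.011, so z ≈ 62.894 ≈ 62.9 km.
Check against Receiver 4 (with the unrounded solution): distance 177.82 ≈ 177.82 km. ✓

depth ≈ 62.9 km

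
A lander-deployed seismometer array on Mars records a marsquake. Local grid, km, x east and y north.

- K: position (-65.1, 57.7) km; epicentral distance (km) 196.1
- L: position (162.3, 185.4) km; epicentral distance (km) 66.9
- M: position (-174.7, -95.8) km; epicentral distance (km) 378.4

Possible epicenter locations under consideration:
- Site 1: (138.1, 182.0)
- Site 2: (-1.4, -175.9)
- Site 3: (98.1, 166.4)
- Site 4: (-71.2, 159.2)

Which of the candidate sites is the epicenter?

Site 3

For each candidate, compare |candidate − station| to the reported distance:
Site 1: residuals K 42.1, L 42.5, M 39.9 → max 42.5 km
Site 2: residuals K 46.0, L 329.8, M 187.5 → max 329.8 km
Site 3: residuals K 0.0, L 0.1, M 0.0 → max 0.1 km
Site 4: residuals K 94.4, L 168.1, M 103.2 → max 168.1 km
Only Site 3 has all residuals ≈ 0.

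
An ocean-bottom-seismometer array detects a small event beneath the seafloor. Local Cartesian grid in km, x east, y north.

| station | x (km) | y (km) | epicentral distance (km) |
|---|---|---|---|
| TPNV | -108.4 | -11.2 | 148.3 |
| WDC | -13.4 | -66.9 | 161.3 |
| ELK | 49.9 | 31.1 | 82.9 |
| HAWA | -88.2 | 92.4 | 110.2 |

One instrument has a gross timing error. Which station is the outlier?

HAWA

Solve using three stations at a time. Using TPNV, WDC, ELK (subtract circle equations pairwise → linear system) gives (x, y) ≈ (-4.0, 94.1).
Distances from that point to each station vs reported:
  TPNV: calculated 148.3 vs reported 148.3 → residual 0.0 km
  WDC: calculated 161.3 vs reported 161.3 → residual 0.0 km
  ELK: calculated 82.9 vs reported 82.9 → residual 0.0 km
  HAWA: calculated 84.2 vs reported 110.2 → residual 26.0 km
TPNV, WDC, ELK are mutually consistent (residuals ≈ 0); HAWA is off by 26.0 km.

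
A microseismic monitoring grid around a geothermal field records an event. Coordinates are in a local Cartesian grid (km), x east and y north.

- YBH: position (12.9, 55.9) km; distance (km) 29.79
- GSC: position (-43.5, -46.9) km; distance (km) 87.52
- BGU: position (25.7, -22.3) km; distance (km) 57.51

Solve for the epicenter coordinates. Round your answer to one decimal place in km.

Circle about each station: (x − 12.9)² + (y − 55.9)² = 29.79²; (x + 43.5)² + (y + 46.9)² = 87.52²; (x − 25.7)² + (y + 22.3)² = 57.51².
Subtracting the YBH equation from the GSC and BGU equations removes the quadratic terms:
-112.8 x − 205.6 y = -5971.67
25.6 x − 156.4 y = -4553.40
Solving the 2×2 system: x ≈ -0.1, y ≈ 29.1 km.

(-0.1, 29.1)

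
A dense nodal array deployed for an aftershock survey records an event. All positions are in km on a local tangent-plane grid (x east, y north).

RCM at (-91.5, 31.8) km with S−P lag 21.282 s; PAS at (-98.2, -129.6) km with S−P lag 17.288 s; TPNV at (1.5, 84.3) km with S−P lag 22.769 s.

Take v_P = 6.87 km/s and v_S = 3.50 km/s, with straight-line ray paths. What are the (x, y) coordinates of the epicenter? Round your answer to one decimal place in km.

x ≈ 13.7 km, y ≈ -77.7 km

Distance from S−P lag: d = Δt · v_P v_S / (v_P − v_S) = Δt · (6.87·3.50)/(6.87−3.50) ≈ 7.1350·Δt.
So d_RCM = 151.85, d_PAS = 123.35, d_TPNV = 162.46 km.
Circle about each station: (x + 91.5)² + (y − 31.8)² = 151.85²; (x + 98.2)² + (y + 129.6)² = 123.35²; (x − 1.5)² + (y − 84.3)² = 162.46².
Subtracting pairs of circle equations eliminates x²+y² and gives linear equations (the radical axes):
-13.4 x − 322.8 y = 24899.11
186.0 x + 105.0 y = -5609.58
Solving the 2×2 system: x ≈ 13.7, y ≈ -77.7 km.
Check against RCM (with the unrounded x, y): √((x + 91.5)²+(y − 31.8)²) = 151.85 ≈ 151.85 km. ✓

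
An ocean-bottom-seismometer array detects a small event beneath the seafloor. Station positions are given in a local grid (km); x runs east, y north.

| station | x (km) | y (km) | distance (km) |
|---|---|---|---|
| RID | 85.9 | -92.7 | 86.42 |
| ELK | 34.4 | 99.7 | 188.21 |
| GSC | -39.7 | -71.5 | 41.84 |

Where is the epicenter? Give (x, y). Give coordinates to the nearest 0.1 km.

-0.2 km east, -85.3 km north

Circle about each station: (x − 85.9)² + (y + 92.7)² = 86.42²; (x − 34.4)² + (y − 99.7)² = 188.21²; (x + 39.7)² + (y + 71.5)² = 41.84².
Subtracting pairs of circle equations eliminates x²+y² and gives linear equations (the radical axes):
-103.0 x + 384.8 y = -32803.24
-251.2 x + 42.4 y = -3565.93
Solving the 2×2 system: x ≈ -0.2, y ≈ -85.3 km.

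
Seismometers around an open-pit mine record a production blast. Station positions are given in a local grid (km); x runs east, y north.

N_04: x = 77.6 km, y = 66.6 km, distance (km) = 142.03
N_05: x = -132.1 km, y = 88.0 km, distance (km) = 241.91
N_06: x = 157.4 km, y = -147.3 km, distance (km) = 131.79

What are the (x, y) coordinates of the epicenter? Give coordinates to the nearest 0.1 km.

Circle about each station: (x − 77.6)² + (y − 66.6)² = 142.03²; (x + 132.1)² + (y − 88.0)² = 241.91²; (x − 157.4)² + (y + 147.3)² = 131.79².
Subtracting the N_04 equation from the N_05 and N_06 equations removes the quadratic terms:
-419.4 x + 42.8 y = -23610.84
159.6 x − 427.8 y = 38818.65
Solving the 2×2 system: x ≈ 48.9, y ≈ -72.5 km.
Check against N_04 (with the unrounded x, y): √((x − 77.6)²+(y − 66.6)²) = 142.03 ≈ 142.03 km. ✓

48.9 km east, -72.5 km north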